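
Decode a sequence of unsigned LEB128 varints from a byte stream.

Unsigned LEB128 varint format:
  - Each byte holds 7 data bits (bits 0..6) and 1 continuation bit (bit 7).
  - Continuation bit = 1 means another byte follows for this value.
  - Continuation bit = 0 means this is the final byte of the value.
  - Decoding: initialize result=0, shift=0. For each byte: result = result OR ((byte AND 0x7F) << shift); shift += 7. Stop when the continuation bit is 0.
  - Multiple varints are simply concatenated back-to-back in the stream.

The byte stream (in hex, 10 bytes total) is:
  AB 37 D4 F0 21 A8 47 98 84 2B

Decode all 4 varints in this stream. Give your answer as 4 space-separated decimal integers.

Answer: 7083 555092 9128 705048

Derivation:
  byte[0]=0xAB cont=1 payload=0x2B=43: acc |= 43<<0 -> acc=43 shift=7
  byte[1]=0x37 cont=0 payload=0x37=55: acc |= 55<<7 -> acc=7083 shift=14 [end]
Varint 1: bytes[0:2] = AB 37 -> value 7083 (2 byte(s))
  byte[2]=0xD4 cont=1 payload=0x54=84: acc |= 84<<0 -> acc=84 shift=7
  byte[3]=0xF0 cont=1 payload=0x70=112: acc |= 112<<7 -> acc=14420 shift=14
  byte[4]=0x21 cont=0 payload=0x21=33: acc |= 33<<14 -> acc=555092 shift=21 [end]
Varint 2: bytes[2:5] = D4 F0 21 -> value 555092 (3 byte(s))
  byte[5]=0xA8 cont=1 payload=0x28=40: acc |= 40<<0 -> acc=40 shift=7
  byte[6]=0x47 cont=0 payload=0x47=71: acc |= 71<<7 -> acc=9128 shift=14 [end]
Varint 3: bytes[5:7] = A8 47 -> value 9128 (2 byte(s))
  byte[7]=0x98 cont=1 payload=0x18=24: acc |= 24<<0 -> acc=24 shift=7
  byte[8]=0x84 cont=1 payload=0x04=4: acc |= 4<<7 -> acc=536 shift=14
  byte[9]=0x2B cont=0 payload=0x2B=43: acc |= 43<<14 -> acc=705048 shift=21 [end]
Varint 4: bytes[7:10] = 98 84 2B -> value 705048 (3 byte(s))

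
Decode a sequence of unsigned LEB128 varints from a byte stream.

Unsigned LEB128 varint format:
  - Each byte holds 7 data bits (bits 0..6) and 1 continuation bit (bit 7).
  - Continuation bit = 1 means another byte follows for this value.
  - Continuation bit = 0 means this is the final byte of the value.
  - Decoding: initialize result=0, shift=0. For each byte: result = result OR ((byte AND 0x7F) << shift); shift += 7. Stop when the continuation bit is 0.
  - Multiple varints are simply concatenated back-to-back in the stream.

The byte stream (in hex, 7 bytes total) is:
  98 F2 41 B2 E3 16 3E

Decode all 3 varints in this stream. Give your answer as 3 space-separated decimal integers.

Answer: 1079576 373170 62

Derivation:
  byte[0]=0x98 cont=1 payload=0x18=24: acc |= 24<<0 -> acc=24 shift=7
  byte[1]=0xF2 cont=1 payload=0x72=114: acc |= 114<<7 -> acc=14616 shift=14
  byte[2]=0x41 cont=0 payload=0x41=65: acc |= 65<<14 -> acc=1079576 shift=21 [end]
Varint 1: bytes[0:3] = 98 F2 41 -> value 1079576 (3 byte(s))
  byte[3]=0xB2 cont=1 payload=0x32=50: acc |= 50<<0 -> acc=50 shift=7
  byte[4]=0xE3 cont=1 payload=0x63=99: acc |= 99<<7 -> acc=12722 shift=14
  byte[5]=0x16 cont=0 payload=0x16=22: acc |= 22<<14 -> acc=373170 shift=21 [end]
Varint 2: bytes[3:6] = B2 E3 16 -> value 373170 (3 byte(s))
  byte[6]=0x3E cont=0 payload=0x3E=62: acc |= 62<<0 -> acc=62 shift=7 [end]
Varint 3: bytes[6:7] = 3E -> value 62 (1 byte(s))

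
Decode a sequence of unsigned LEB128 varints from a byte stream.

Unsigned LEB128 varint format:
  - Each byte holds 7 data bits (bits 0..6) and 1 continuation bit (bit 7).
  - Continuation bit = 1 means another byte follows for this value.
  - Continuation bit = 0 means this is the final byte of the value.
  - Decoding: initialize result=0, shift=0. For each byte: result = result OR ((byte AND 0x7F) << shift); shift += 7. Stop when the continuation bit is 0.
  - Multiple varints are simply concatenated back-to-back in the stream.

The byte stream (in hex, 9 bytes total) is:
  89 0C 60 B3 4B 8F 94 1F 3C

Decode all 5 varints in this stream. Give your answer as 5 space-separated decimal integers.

Answer: 1545 96 9651 510479 60

Derivation:
  byte[0]=0x89 cont=1 payload=0x09=9: acc |= 9<<0 -> acc=9 shift=7
  byte[1]=0x0C cont=0 payload=0x0C=12: acc |= 12<<7 -> acc=1545 shift=14 [end]
Varint 1: bytes[0:2] = 89 0C -> value 1545 (2 byte(s))
  byte[2]=0x60 cont=0 payload=0x60=96: acc |= 96<<0 -> acc=96 shift=7 [end]
Varint 2: bytes[2:3] = 60 -> value 96 (1 byte(s))
  byte[3]=0xB3 cont=1 payload=0x33=51: acc |= 51<<0 -> acc=51 shift=7
  byte[4]=0x4B cont=0 payload=0x4B=75: acc |= 75<<7 -> acc=9651 shift=14 [end]
Varint 3: bytes[3:5] = B3 4B -> value 9651 (2 byte(s))
  byte[5]=0x8F cont=1 payload=0x0F=15: acc |= 15<<0 -> acc=15 shift=7
  byte[6]=0x94 cont=1 payload=0x14=20: acc |= 20<<7 -> acc=2575 shift=14
  byte[7]=0x1F cont=0 payload=0x1F=31: acc |= 31<<14 -> acc=510479 shift=21 [end]
Varint 4: bytes[5:8] = 8F 94 1F -> value 510479 (3 byte(s))
  byte[8]=0x3C cont=0 payload=0x3C=60: acc |= 60<<0 -> acc=60 shift=7 [end]
Varint 5: bytes[8:9] = 3C -> value 60 (1 byte(s))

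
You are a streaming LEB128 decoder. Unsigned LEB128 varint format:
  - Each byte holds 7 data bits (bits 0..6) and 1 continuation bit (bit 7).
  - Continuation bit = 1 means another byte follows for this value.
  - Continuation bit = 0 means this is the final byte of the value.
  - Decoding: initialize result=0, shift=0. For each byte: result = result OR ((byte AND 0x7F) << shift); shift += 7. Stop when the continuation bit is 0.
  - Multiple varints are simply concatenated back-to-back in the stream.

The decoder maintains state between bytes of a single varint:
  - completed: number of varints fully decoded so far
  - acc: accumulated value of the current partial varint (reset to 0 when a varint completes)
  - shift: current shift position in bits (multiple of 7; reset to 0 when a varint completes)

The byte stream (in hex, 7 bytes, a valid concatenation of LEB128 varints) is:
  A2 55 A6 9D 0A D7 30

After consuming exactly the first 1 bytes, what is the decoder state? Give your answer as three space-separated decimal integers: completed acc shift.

Answer: 0 34 7

Derivation:
byte[0]=0xA2 cont=1 payload=0x22: acc |= 34<<0 -> completed=0 acc=34 shift=7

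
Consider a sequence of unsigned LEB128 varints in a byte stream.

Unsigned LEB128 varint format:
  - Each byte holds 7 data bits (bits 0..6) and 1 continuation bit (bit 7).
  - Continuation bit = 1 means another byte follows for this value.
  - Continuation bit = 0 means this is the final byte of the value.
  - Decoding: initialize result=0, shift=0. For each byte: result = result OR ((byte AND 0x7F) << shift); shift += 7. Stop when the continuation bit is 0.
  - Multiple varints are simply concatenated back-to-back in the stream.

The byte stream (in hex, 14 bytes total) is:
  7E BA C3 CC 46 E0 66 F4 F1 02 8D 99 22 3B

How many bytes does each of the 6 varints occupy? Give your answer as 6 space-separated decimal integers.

  byte[0]=0x7E cont=0 payload=0x7E=126: acc |= 126<<0 -> acc=126 shift=7 [end]
Varint 1: bytes[0:1] = 7E -> value 126 (1 byte(s))
  byte[1]=0xBA cont=1 payload=0x3A=58: acc |= 58<<0 -> acc=58 shift=7
  byte[2]=0xC3 cont=1 payload=0x43=67: acc |= 67<<7 -> acc=8634 shift=14
  byte[3]=0xCC cont=1 payload=0x4C=76: acc |= 76<<14 -> acc=1253818 shift=21
  byte[4]=0x46 cont=0 payload=0x46=70: acc |= 70<<21 -> acc=148054458 shift=28 [end]
Varint 2: bytes[1:5] = BA C3 CC 46 -> value 148054458 (4 byte(s))
  byte[5]=0xE0 cont=1 payload=0x60=96: acc |= 96<<0 -> acc=96 shift=7
  byte[6]=0x66 cont=0 payload=0x66=102: acc |= 102<<7 -> acc=13152 shift=14 [end]
Varint 3: bytes[5:7] = E0 66 -> value 13152 (2 byte(s))
  byte[7]=0xF4 cont=1 payload=0x74=116: acc |= 116<<0 -> acc=116 shift=7
  byte[8]=0xF1 cont=1 payload=0x71=113: acc |= 113<<7 -> acc=14580 shift=14
  byte[9]=0x02 cont=0 payload=0x02=2: acc |= 2<<14 -> acc=47348 shift=21 [end]
Varint 4: bytes[7:10] = F4 F1 02 -> value 47348 (3 byte(s))
  byte[10]=0x8D cont=1 payload=0x0D=13: acc |= 13<<0 -> acc=13 shift=7
  byte[11]=0x99 cont=1 payload=0x19=25: acc |= 25<<7 -> acc=3213 shift=14
  byte[12]=0x22 cont=0 payload=0x22=34: acc |= 34<<14 -> acc=560269 shift=21 [end]
Varint 5: bytes[10:13] = 8D 99 22 -> value 560269 (3 byte(s))
  byte[13]=0x3B cont=0 payload=0x3B=59: acc |= 59<<0 -> acc=59 shift=7 [end]
Varint 6: bytes[13:14] = 3B -> value 59 (1 byte(s))

Answer: 1 4 2 3 3 1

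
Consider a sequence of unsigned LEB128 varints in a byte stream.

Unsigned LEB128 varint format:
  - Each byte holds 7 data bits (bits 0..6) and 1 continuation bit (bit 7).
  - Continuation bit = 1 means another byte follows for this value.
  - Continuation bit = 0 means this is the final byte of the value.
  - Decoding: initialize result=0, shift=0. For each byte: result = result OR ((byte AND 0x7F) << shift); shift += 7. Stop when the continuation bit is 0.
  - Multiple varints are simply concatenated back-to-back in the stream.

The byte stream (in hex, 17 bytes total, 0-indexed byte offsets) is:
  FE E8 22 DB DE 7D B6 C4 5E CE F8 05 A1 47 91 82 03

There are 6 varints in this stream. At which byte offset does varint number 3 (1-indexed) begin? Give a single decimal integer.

Answer: 6

Derivation:
  byte[0]=0xFE cont=1 payload=0x7E=126: acc |= 126<<0 -> acc=126 shift=7
  byte[1]=0xE8 cont=1 payload=0x68=104: acc |= 104<<7 -> acc=13438 shift=14
  byte[2]=0x22 cont=0 payload=0x22=34: acc |= 34<<14 -> acc=570494 shift=21 [end]
Varint 1: bytes[0:3] = FE E8 22 -> value 570494 (3 byte(s))
  byte[3]=0xDB cont=1 payload=0x5B=91: acc |= 91<<0 -> acc=91 shift=7
  byte[4]=0xDE cont=1 payload=0x5E=94: acc |= 94<<7 -> acc=12123 shift=14
  byte[5]=0x7D cont=0 payload=0x7D=125: acc |= 125<<14 -> acc=2060123 shift=21 [end]
Varint 2: bytes[3:6] = DB DE 7D -> value 2060123 (3 byte(s))
  byte[6]=0xB6 cont=1 payload=0x36=54: acc |= 54<<0 -> acc=54 shift=7
  byte[7]=0xC4 cont=1 payload=0x44=68: acc |= 68<<7 -> acc=8758 shift=14
  byte[8]=0x5E cont=0 payload=0x5E=94: acc |= 94<<14 -> acc=1548854 shift=21 [end]
Varint 3: bytes[6:9] = B6 C4 5E -> value 1548854 (3 byte(s))
  byte[9]=0xCE cont=1 payload=0x4E=78: acc |= 78<<0 -> acc=78 shift=7
  byte[10]=0xF8 cont=1 payload=0x78=120: acc |= 120<<7 -> acc=15438 shift=14
  byte[11]=0x05 cont=0 payload=0x05=5: acc |= 5<<14 -> acc=97358 shift=21 [end]
Varint 4: bytes[9:12] = CE F8 05 -> value 97358 (3 byte(s))
  byte[12]=0xA1 cont=1 payload=0x21=33: acc |= 33<<0 -> acc=33 shift=7
  byte[13]=0x47 cont=0 payload=0x47=71: acc |= 71<<7 -> acc=9121 shift=14 [end]
Varint 5: bytes[12:14] = A1 47 -> value 9121 (2 byte(s))
  byte[14]=0x91 cont=1 payload=0x11=17: acc |= 17<<0 -> acc=17 shift=7
  byte[15]=0x82 cont=1 payload=0x02=2: acc |= 2<<7 -> acc=273 shift=14
  byte[16]=0x03 cont=0 payload=0x03=3: acc |= 3<<14 -> acc=49425 shift=21 [end]
Varint 6: bytes[14:17] = 91 82 03 -> value 49425 (3 byte(s))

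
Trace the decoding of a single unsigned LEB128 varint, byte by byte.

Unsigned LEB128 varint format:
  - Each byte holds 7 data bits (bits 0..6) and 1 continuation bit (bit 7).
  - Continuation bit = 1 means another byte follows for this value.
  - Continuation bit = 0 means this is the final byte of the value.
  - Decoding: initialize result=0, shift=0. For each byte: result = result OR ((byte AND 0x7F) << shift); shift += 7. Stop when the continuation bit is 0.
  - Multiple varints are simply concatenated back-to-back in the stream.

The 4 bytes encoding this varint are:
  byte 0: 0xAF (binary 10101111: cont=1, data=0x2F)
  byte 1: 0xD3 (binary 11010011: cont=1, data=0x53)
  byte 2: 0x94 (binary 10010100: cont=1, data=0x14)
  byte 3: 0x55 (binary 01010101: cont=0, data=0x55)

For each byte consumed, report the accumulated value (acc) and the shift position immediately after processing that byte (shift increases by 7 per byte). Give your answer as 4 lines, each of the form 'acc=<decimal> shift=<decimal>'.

byte 0=0xAF: payload=0x2F=47, contrib = 47<<0 = 47; acc -> 47, shift -> 7
byte 1=0xD3: payload=0x53=83, contrib = 83<<7 = 10624; acc -> 10671, shift -> 14
byte 2=0x94: payload=0x14=20, contrib = 20<<14 = 327680; acc -> 338351, shift -> 21
byte 3=0x55: payload=0x55=85, contrib = 85<<21 = 178257920; acc -> 178596271, shift -> 28

Answer: acc=47 shift=7
acc=10671 shift=14
acc=338351 shift=21
acc=178596271 shift=28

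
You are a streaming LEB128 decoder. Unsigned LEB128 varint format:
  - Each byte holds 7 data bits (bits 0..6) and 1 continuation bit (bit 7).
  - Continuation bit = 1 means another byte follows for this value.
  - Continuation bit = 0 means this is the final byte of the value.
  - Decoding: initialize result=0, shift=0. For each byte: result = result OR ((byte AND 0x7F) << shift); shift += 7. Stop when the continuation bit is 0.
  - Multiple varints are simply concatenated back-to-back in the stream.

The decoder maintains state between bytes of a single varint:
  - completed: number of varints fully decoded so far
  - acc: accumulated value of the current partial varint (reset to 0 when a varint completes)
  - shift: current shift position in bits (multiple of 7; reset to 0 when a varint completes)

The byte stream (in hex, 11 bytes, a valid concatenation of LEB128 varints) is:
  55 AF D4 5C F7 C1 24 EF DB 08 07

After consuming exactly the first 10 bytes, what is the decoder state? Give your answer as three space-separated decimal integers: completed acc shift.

Answer: 4 0 0

Derivation:
byte[0]=0x55 cont=0 payload=0x55: varint #1 complete (value=85); reset -> completed=1 acc=0 shift=0
byte[1]=0xAF cont=1 payload=0x2F: acc |= 47<<0 -> completed=1 acc=47 shift=7
byte[2]=0xD4 cont=1 payload=0x54: acc |= 84<<7 -> completed=1 acc=10799 shift=14
byte[3]=0x5C cont=0 payload=0x5C: varint #2 complete (value=1518127); reset -> completed=2 acc=0 shift=0
byte[4]=0xF7 cont=1 payload=0x77: acc |= 119<<0 -> completed=2 acc=119 shift=7
byte[5]=0xC1 cont=1 payload=0x41: acc |= 65<<7 -> completed=2 acc=8439 shift=14
byte[6]=0x24 cont=0 payload=0x24: varint #3 complete (value=598263); reset -> completed=3 acc=0 shift=0
byte[7]=0xEF cont=1 payload=0x6F: acc |= 111<<0 -> completed=3 acc=111 shift=7
byte[8]=0xDB cont=1 payload=0x5B: acc |= 91<<7 -> completed=3 acc=11759 shift=14
byte[9]=0x08 cont=0 payload=0x08: varint #4 complete (value=142831); reset -> completed=4 acc=0 shift=0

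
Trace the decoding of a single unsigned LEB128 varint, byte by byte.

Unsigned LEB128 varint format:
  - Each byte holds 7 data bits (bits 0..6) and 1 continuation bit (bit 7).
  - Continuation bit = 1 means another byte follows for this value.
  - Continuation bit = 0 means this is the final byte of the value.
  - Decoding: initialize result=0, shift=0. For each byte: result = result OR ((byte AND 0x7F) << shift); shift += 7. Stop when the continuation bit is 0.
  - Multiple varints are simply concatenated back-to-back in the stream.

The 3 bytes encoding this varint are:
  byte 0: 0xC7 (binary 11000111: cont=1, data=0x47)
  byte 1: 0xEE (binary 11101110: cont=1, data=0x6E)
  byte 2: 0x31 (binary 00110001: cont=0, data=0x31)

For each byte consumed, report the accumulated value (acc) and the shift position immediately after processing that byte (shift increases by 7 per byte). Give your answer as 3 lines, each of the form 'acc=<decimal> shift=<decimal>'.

byte 0=0xC7: payload=0x47=71, contrib = 71<<0 = 71; acc -> 71, shift -> 7
byte 1=0xEE: payload=0x6E=110, contrib = 110<<7 = 14080; acc -> 14151, shift -> 14
byte 2=0x31: payload=0x31=49, contrib = 49<<14 = 802816; acc -> 816967, shift -> 21

Answer: acc=71 shift=7
acc=14151 shift=14
acc=816967 shift=21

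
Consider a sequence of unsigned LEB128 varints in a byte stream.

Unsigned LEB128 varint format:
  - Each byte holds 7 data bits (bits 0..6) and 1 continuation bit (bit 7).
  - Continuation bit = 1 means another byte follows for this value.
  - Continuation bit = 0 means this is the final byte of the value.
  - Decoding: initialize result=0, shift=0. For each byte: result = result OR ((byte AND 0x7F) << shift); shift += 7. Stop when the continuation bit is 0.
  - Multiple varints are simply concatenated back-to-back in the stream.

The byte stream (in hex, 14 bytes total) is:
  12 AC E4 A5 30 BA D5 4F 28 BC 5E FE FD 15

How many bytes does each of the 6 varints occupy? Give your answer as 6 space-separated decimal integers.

  byte[0]=0x12 cont=0 payload=0x12=18: acc |= 18<<0 -> acc=18 shift=7 [end]
Varint 1: bytes[0:1] = 12 -> value 18 (1 byte(s))
  byte[1]=0xAC cont=1 payload=0x2C=44: acc |= 44<<0 -> acc=44 shift=7
  byte[2]=0xE4 cont=1 payload=0x64=100: acc |= 100<<7 -> acc=12844 shift=14
  byte[3]=0xA5 cont=1 payload=0x25=37: acc |= 37<<14 -> acc=619052 shift=21
  byte[4]=0x30 cont=0 payload=0x30=48: acc |= 48<<21 -> acc=101282348 shift=28 [end]
Varint 2: bytes[1:5] = AC E4 A5 30 -> value 101282348 (4 byte(s))
  byte[5]=0xBA cont=1 payload=0x3A=58: acc |= 58<<0 -> acc=58 shift=7
  byte[6]=0xD5 cont=1 payload=0x55=85: acc |= 85<<7 -> acc=10938 shift=14
  byte[7]=0x4F cont=0 payload=0x4F=79: acc |= 79<<14 -> acc=1305274 shift=21 [end]
Varint 3: bytes[5:8] = BA D5 4F -> value 1305274 (3 byte(s))
  byte[8]=0x28 cont=0 payload=0x28=40: acc |= 40<<0 -> acc=40 shift=7 [end]
Varint 4: bytes[8:9] = 28 -> value 40 (1 byte(s))
  byte[9]=0xBC cont=1 payload=0x3C=60: acc |= 60<<0 -> acc=60 shift=7
  byte[10]=0x5E cont=0 payload=0x5E=94: acc |= 94<<7 -> acc=12092 shift=14 [end]
Varint 5: bytes[9:11] = BC 5E -> value 12092 (2 byte(s))
  byte[11]=0xFE cont=1 payload=0x7E=126: acc |= 126<<0 -> acc=126 shift=7
  byte[12]=0xFD cont=1 payload=0x7D=125: acc |= 125<<7 -> acc=16126 shift=14
  byte[13]=0x15 cont=0 payload=0x15=21: acc |= 21<<14 -> acc=360190 shift=21 [end]
Varint 6: bytes[11:14] = FE FD 15 -> value 360190 (3 byte(s))

Answer: 1 4 3 1 2 3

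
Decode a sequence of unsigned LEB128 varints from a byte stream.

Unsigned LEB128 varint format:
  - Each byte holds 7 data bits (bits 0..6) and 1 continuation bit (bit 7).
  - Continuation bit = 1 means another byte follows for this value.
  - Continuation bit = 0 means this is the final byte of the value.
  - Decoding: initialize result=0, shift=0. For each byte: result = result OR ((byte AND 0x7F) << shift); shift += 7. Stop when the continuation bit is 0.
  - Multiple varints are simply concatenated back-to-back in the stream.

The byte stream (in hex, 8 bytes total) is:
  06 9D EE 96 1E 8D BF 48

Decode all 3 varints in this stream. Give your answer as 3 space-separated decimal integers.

Answer: 6 63289117 1187725

Derivation:
  byte[0]=0x06 cont=0 payload=0x06=6: acc |= 6<<0 -> acc=6 shift=7 [end]
Varint 1: bytes[0:1] = 06 -> value 6 (1 byte(s))
  byte[1]=0x9D cont=1 payload=0x1D=29: acc |= 29<<0 -> acc=29 shift=7
  byte[2]=0xEE cont=1 payload=0x6E=110: acc |= 110<<7 -> acc=14109 shift=14
  byte[3]=0x96 cont=1 payload=0x16=22: acc |= 22<<14 -> acc=374557 shift=21
  byte[4]=0x1E cont=0 payload=0x1E=30: acc |= 30<<21 -> acc=63289117 shift=28 [end]
Varint 2: bytes[1:5] = 9D EE 96 1E -> value 63289117 (4 byte(s))
  byte[5]=0x8D cont=1 payload=0x0D=13: acc |= 13<<0 -> acc=13 shift=7
  byte[6]=0xBF cont=1 payload=0x3F=63: acc |= 63<<7 -> acc=8077 shift=14
  byte[7]=0x48 cont=0 payload=0x48=72: acc |= 72<<14 -> acc=1187725 shift=21 [end]
Varint 3: bytes[5:8] = 8D BF 48 -> value 1187725 (3 byte(s))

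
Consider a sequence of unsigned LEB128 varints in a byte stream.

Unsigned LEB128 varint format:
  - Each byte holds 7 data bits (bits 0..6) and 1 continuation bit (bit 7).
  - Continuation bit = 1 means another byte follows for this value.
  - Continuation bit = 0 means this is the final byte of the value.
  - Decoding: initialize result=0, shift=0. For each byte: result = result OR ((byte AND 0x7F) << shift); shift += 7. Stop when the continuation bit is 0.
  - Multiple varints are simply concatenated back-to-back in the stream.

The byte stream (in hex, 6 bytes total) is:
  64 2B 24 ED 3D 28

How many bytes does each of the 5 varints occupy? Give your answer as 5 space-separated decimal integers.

Answer: 1 1 1 2 1

Derivation:
  byte[0]=0x64 cont=0 payload=0x64=100: acc |= 100<<0 -> acc=100 shift=7 [end]
Varint 1: bytes[0:1] = 64 -> value 100 (1 byte(s))
  byte[1]=0x2B cont=0 payload=0x2B=43: acc |= 43<<0 -> acc=43 shift=7 [end]
Varint 2: bytes[1:2] = 2B -> value 43 (1 byte(s))
  byte[2]=0x24 cont=0 payload=0x24=36: acc |= 36<<0 -> acc=36 shift=7 [end]
Varint 3: bytes[2:3] = 24 -> value 36 (1 byte(s))
  byte[3]=0xED cont=1 payload=0x6D=109: acc |= 109<<0 -> acc=109 shift=7
  byte[4]=0x3D cont=0 payload=0x3D=61: acc |= 61<<7 -> acc=7917 shift=14 [end]
Varint 4: bytes[3:5] = ED 3D -> value 7917 (2 byte(s))
  byte[5]=0x28 cont=0 payload=0x28=40: acc |= 40<<0 -> acc=40 shift=7 [end]
Varint 5: bytes[5:6] = 28 -> value 40 (1 byte(s))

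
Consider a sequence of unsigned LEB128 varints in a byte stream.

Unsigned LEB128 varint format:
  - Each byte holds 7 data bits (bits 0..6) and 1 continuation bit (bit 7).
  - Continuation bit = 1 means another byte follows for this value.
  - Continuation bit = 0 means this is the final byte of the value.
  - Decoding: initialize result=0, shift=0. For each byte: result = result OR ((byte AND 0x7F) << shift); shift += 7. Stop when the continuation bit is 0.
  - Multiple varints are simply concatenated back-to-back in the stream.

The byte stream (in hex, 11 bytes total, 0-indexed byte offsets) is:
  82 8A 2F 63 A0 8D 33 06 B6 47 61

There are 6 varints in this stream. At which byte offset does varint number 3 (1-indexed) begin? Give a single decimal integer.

Answer: 4

Derivation:
  byte[0]=0x82 cont=1 payload=0x02=2: acc |= 2<<0 -> acc=2 shift=7
  byte[1]=0x8A cont=1 payload=0x0A=10: acc |= 10<<7 -> acc=1282 shift=14
  byte[2]=0x2F cont=0 payload=0x2F=47: acc |= 47<<14 -> acc=771330 shift=21 [end]
Varint 1: bytes[0:3] = 82 8A 2F -> value 771330 (3 byte(s))
  byte[3]=0x63 cont=0 payload=0x63=99: acc |= 99<<0 -> acc=99 shift=7 [end]
Varint 2: bytes[3:4] = 63 -> value 99 (1 byte(s))
  byte[4]=0xA0 cont=1 payload=0x20=32: acc |= 32<<0 -> acc=32 shift=7
  byte[5]=0x8D cont=1 payload=0x0D=13: acc |= 13<<7 -> acc=1696 shift=14
  byte[6]=0x33 cont=0 payload=0x33=51: acc |= 51<<14 -> acc=837280 shift=21 [end]
Varint 3: bytes[4:7] = A0 8D 33 -> value 837280 (3 byte(s))
  byte[7]=0x06 cont=0 payload=0x06=6: acc |= 6<<0 -> acc=6 shift=7 [end]
Varint 4: bytes[7:8] = 06 -> value 6 (1 byte(s))
  byte[8]=0xB6 cont=1 payload=0x36=54: acc |= 54<<0 -> acc=54 shift=7
  byte[9]=0x47 cont=0 payload=0x47=71: acc |= 71<<7 -> acc=9142 shift=14 [end]
Varint 5: bytes[8:10] = B6 47 -> value 9142 (2 byte(s))
  byte[10]=0x61 cont=0 payload=0x61=97: acc |= 97<<0 -> acc=97 shift=7 [end]
Varint 6: bytes[10:11] = 61 -> value 97 (1 byte(s))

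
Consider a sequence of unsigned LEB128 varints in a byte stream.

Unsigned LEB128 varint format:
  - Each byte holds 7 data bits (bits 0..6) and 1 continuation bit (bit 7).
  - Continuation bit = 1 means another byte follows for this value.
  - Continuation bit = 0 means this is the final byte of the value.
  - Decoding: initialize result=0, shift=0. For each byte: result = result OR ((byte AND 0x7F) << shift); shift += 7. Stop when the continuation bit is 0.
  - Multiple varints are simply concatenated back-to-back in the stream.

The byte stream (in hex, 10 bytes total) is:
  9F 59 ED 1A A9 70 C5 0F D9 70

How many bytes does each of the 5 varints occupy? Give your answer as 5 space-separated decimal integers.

Answer: 2 2 2 2 2

Derivation:
  byte[0]=0x9F cont=1 payload=0x1F=31: acc |= 31<<0 -> acc=31 shift=7
  byte[1]=0x59 cont=0 payload=0x59=89: acc |= 89<<7 -> acc=11423 shift=14 [end]
Varint 1: bytes[0:2] = 9F 59 -> value 11423 (2 byte(s))
  byte[2]=0xED cont=1 payload=0x6D=109: acc |= 109<<0 -> acc=109 shift=7
  byte[3]=0x1A cont=0 payload=0x1A=26: acc |= 26<<7 -> acc=3437 shift=14 [end]
Varint 2: bytes[2:4] = ED 1A -> value 3437 (2 byte(s))
  byte[4]=0xA9 cont=1 payload=0x29=41: acc |= 41<<0 -> acc=41 shift=7
  byte[5]=0x70 cont=0 payload=0x70=112: acc |= 112<<7 -> acc=14377 shift=14 [end]
Varint 3: bytes[4:6] = A9 70 -> value 14377 (2 byte(s))
  byte[6]=0xC5 cont=1 payload=0x45=69: acc |= 69<<0 -> acc=69 shift=7
  byte[7]=0x0F cont=0 payload=0x0F=15: acc |= 15<<7 -> acc=1989 shift=14 [end]
Varint 4: bytes[6:8] = C5 0F -> value 1989 (2 byte(s))
  byte[8]=0xD9 cont=1 payload=0x59=89: acc |= 89<<0 -> acc=89 shift=7
  byte[9]=0x70 cont=0 payload=0x70=112: acc |= 112<<7 -> acc=14425 shift=14 [end]
Varint 5: bytes[8:10] = D9 70 -> value 14425 (2 byte(s))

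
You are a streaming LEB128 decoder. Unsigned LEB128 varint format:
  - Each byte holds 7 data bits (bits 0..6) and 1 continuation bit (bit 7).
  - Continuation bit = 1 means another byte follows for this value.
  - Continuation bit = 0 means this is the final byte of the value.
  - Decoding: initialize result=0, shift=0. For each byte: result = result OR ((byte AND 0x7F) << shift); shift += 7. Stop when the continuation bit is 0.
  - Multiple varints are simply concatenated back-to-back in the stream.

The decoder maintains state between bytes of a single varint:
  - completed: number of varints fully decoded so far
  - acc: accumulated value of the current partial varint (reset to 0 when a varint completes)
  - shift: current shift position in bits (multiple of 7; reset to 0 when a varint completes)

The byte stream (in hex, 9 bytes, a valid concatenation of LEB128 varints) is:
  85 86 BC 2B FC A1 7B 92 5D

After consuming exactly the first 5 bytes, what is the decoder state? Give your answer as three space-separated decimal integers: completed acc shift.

Answer: 1 124 7

Derivation:
byte[0]=0x85 cont=1 payload=0x05: acc |= 5<<0 -> completed=0 acc=5 shift=7
byte[1]=0x86 cont=1 payload=0x06: acc |= 6<<7 -> completed=0 acc=773 shift=14
byte[2]=0xBC cont=1 payload=0x3C: acc |= 60<<14 -> completed=0 acc=983813 shift=21
byte[3]=0x2B cont=0 payload=0x2B: varint #1 complete (value=91161349); reset -> completed=1 acc=0 shift=0
byte[4]=0xFC cont=1 payload=0x7C: acc |= 124<<0 -> completed=1 acc=124 shift=7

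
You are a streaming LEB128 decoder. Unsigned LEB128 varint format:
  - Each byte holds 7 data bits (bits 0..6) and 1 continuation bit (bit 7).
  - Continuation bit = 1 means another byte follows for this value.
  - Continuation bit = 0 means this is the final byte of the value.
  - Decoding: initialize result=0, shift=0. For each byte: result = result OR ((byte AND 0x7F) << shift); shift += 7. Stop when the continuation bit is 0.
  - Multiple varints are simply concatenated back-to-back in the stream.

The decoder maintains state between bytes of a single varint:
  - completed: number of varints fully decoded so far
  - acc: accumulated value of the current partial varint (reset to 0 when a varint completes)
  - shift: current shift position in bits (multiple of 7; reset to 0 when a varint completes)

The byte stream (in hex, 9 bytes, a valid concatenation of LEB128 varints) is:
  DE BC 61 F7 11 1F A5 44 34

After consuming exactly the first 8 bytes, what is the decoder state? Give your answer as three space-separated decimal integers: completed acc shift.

Answer: 4 0 0

Derivation:
byte[0]=0xDE cont=1 payload=0x5E: acc |= 94<<0 -> completed=0 acc=94 shift=7
byte[1]=0xBC cont=1 payload=0x3C: acc |= 60<<7 -> completed=0 acc=7774 shift=14
byte[2]=0x61 cont=0 payload=0x61: varint #1 complete (value=1597022); reset -> completed=1 acc=0 shift=0
byte[3]=0xF7 cont=1 payload=0x77: acc |= 119<<0 -> completed=1 acc=119 shift=7
byte[4]=0x11 cont=0 payload=0x11: varint #2 complete (value=2295); reset -> completed=2 acc=0 shift=0
byte[5]=0x1F cont=0 payload=0x1F: varint #3 complete (value=31); reset -> completed=3 acc=0 shift=0
byte[6]=0xA5 cont=1 payload=0x25: acc |= 37<<0 -> completed=3 acc=37 shift=7
byte[7]=0x44 cont=0 payload=0x44: varint #4 complete (value=8741); reset -> completed=4 acc=0 shift=0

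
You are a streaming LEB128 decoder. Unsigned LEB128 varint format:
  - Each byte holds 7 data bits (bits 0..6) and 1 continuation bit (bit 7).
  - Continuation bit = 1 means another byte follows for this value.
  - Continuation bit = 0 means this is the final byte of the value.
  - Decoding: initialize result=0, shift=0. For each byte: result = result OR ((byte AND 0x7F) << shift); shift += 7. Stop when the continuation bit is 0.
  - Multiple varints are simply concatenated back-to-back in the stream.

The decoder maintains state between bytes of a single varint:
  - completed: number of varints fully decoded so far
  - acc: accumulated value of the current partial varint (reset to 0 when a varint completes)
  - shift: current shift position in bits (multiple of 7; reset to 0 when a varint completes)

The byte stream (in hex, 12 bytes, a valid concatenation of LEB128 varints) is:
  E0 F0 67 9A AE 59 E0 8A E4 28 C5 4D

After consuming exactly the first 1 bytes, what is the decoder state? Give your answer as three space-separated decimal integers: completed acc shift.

Answer: 0 96 7

Derivation:
byte[0]=0xE0 cont=1 payload=0x60: acc |= 96<<0 -> completed=0 acc=96 shift=7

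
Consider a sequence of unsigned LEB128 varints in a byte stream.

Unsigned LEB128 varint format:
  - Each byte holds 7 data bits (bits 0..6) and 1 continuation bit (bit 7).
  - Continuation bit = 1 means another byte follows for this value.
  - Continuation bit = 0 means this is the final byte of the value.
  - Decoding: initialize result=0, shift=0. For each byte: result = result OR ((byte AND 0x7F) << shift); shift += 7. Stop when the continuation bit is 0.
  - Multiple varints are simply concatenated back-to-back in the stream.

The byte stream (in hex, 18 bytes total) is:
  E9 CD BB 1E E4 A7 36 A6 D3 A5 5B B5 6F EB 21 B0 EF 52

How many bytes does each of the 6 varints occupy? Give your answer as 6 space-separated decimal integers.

  byte[0]=0xE9 cont=1 payload=0x69=105: acc |= 105<<0 -> acc=105 shift=7
  byte[1]=0xCD cont=1 payload=0x4D=77: acc |= 77<<7 -> acc=9961 shift=14
  byte[2]=0xBB cont=1 payload=0x3B=59: acc |= 59<<14 -> acc=976617 shift=21
  byte[3]=0x1E cont=0 payload=0x1E=30: acc |= 30<<21 -> acc=63891177 shift=28 [end]
Varint 1: bytes[0:4] = E9 CD BB 1E -> value 63891177 (4 byte(s))
  byte[4]=0xE4 cont=1 payload=0x64=100: acc |= 100<<0 -> acc=100 shift=7
  byte[5]=0xA7 cont=1 payload=0x27=39: acc |= 39<<7 -> acc=5092 shift=14
  byte[6]=0x36 cont=0 payload=0x36=54: acc |= 54<<14 -> acc=889828 shift=21 [end]
Varint 2: bytes[4:7] = E4 A7 36 -> value 889828 (3 byte(s))
  byte[7]=0xA6 cont=1 payload=0x26=38: acc |= 38<<0 -> acc=38 shift=7
  byte[8]=0xD3 cont=1 payload=0x53=83: acc |= 83<<7 -> acc=10662 shift=14
  byte[9]=0xA5 cont=1 payload=0x25=37: acc |= 37<<14 -> acc=616870 shift=21
  byte[10]=0x5B cont=0 payload=0x5B=91: acc |= 91<<21 -> acc=191457702 shift=28 [end]
Varint 3: bytes[7:11] = A6 D3 A5 5B -> value 191457702 (4 byte(s))
  byte[11]=0xB5 cont=1 payload=0x35=53: acc |= 53<<0 -> acc=53 shift=7
  byte[12]=0x6F cont=0 payload=0x6F=111: acc |= 111<<7 -> acc=14261 shift=14 [end]
Varint 4: bytes[11:13] = B5 6F -> value 14261 (2 byte(s))
  byte[13]=0xEB cont=1 payload=0x6B=107: acc |= 107<<0 -> acc=107 shift=7
  byte[14]=0x21 cont=0 payload=0x21=33: acc |= 33<<7 -> acc=4331 shift=14 [end]
Varint 5: bytes[13:15] = EB 21 -> value 4331 (2 byte(s))
  byte[15]=0xB0 cont=1 payload=0x30=48: acc |= 48<<0 -> acc=48 shift=7
  byte[16]=0xEF cont=1 payload=0x6F=111: acc |= 111<<7 -> acc=14256 shift=14
  byte[17]=0x52 cont=0 payload=0x52=82: acc |= 82<<14 -> acc=1357744 shift=21 [end]
Varint 6: bytes[15:18] = B0 EF 52 -> value 1357744 (3 byte(s))

Answer: 4 3 4 2 2 3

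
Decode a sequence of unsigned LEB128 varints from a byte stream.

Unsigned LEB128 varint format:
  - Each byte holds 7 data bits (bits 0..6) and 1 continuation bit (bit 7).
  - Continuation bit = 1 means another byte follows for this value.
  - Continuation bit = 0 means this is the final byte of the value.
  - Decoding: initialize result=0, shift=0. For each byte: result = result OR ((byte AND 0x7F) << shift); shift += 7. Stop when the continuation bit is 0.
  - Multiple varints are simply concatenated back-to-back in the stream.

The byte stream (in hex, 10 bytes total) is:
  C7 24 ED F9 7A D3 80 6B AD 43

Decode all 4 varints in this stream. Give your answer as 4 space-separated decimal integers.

Answer: 4679 2014445 1753171 8621

Derivation:
  byte[0]=0xC7 cont=1 payload=0x47=71: acc |= 71<<0 -> acc=71 shift=7
  byte[1]=0x24 cont=0 payload=0x24=36: acc |= 36<<7 -> acc=4679 shift=14 [end]
Varint 1: bytes[0:2] = C7 24 -> value 4679 (2 byte(s))
  byte[2]=0xED cont=1 payload=0x6D=109: acc |= 109<<0 -> acc=109 shift=7
  byte[3]=0xF9 cont=1 payload=0x79=121: acc |= 121<<7 -> acc=15597 shift=14
  byte[4]=0x7A cont=0 payload=0x7A=122: acc |= 122<<14 -> acc=2014445 shift=21 [end]
Varint 2: bytes[2:5] = ED F9 7A -> value 2014445 (3 byte(s))
  byte[5]=0xD3 cont=1 payload=0x53=83: acc |= 83<<0 -> acc=83 shift=7
  byte[6]=0x80 cont=1 payload=0x00=0: acc |= 0<<7 -> acc=83 shift=14
  byte[7]=0x6B cont=0 payload=0x6B=107: acc |= 107<<14 -> acc=1753171 shift=21 [end]
Varint 3: bytes[5:8] = D3 80 6B -> value 1753171 (3 byte(s))
  byte[8]=0xAD cont=1 payload=0x2D=45: acc |= 45<<0 -> acc=45 shift=7
  byte[9]=0x43 cont=0 payload=0x43=67: acc |= 67<<7 -> acc=8621 shift=14 [end]
Varint 4: bytes[8:10] = AD 43 -> value 8621 (2 byte(s))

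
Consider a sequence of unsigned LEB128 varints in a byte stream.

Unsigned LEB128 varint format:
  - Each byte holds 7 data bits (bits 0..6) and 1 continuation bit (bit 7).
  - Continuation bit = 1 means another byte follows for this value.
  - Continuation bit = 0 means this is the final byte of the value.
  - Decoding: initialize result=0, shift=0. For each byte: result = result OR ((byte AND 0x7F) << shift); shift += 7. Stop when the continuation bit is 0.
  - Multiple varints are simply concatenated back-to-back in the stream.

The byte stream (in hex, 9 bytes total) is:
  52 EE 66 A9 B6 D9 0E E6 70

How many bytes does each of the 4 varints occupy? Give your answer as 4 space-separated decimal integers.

Answer: 1 2 4 2

Derivation:
  byte[0]=0x52 cont=0 payload=0x52=82: acc |= 82<<0 -> acc=82 shift=7 [end]
Varint 1: bytes[0:1] = 52 -> value 82 (1 byte(s))
  byte[1]=0xEE cont=1 payload=0x6E=110: acc |= 110<<0 -> acc=110 shift=7
  byte[2]=0x66 cont=0 payload=0x66=102: acc |= 102<<7 -> acc=13166 shift=14 [end]
Varint 2: bytes[1:3] = EE 66 -> value 13166 (2 byte(s))
  byte[3]=0xA9 cont=1 payload=0x29=41: acc |= 41<<0 -> acc=41 shift=7
  byte[4]=0xB6 cont=1 payload=0x36=54: acc |= 54<<7 -> acc=6953 shift=14
  byte[5]=0xD9 cont=1 payload=0x59=89: acc |= 89<<14 -> acc=1465129 shift=21
  byte[6]=0x0E cont=0 payload=0x0E=14: acc |= 14<<21 -> acc=30825257 shift=28 [end]
Varint 3: bytes[3:7] = A9 B6 D9 0E -> value 30825257 (4 byte(s))
  byte[7]=0xE6 cont=1 payload=0x66=102: acc |= 102<<0 -> acc=102 shift=7
  byte[8]=0x70 cont=0 payload=0x70=112: acc |= 112<<7 -> acc=14438 shift=14 [end]
Varint 4: bytes[7:9] = E6 70 -> value 14438 (2 byte(s))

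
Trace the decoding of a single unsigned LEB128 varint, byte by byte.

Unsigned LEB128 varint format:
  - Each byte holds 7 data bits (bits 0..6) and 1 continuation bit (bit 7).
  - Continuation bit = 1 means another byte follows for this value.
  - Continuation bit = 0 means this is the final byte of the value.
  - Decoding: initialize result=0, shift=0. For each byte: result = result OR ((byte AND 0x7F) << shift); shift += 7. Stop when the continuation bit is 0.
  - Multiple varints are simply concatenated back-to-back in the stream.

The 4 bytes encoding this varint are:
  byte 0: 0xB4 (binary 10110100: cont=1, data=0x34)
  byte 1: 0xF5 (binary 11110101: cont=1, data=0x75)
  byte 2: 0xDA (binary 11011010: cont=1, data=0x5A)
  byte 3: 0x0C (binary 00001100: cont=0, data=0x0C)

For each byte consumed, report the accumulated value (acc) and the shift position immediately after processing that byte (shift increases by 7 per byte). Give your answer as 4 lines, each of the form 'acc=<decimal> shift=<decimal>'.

byte 0=0xB4: payload=0x34=52, contrib = 52<<0 = 52; acc -> 52, shift -> 7
byte 1=0xF5: payload=0x75=117, contrib = 117<<7 = 14976; acc -> 15028, shift -> 14
byte 2=0xDA: payload=0x5A=90, contrib = 90<<14 = 1474560; acc -> 1489588, shift -> 21
byte 3=0x0C: payload=0x0C=12, contrib = 12<<21 = 25165824; acc -> 26655412, shift -> 28

Answer: acc=52 shift=7
acc=15028 shift=14
acc=1489588 shift=21
acc=26655412 shift=28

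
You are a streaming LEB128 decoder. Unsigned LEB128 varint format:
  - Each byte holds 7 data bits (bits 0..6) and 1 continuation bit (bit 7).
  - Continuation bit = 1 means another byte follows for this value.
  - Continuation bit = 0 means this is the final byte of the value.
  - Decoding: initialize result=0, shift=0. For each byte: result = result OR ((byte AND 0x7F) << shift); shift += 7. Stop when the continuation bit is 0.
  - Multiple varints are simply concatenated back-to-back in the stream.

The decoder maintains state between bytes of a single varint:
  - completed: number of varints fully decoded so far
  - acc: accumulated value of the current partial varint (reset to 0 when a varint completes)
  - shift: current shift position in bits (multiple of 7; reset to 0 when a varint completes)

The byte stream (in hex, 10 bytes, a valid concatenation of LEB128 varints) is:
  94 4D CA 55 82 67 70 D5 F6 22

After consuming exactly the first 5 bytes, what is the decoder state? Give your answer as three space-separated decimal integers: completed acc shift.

Answer: 2 2 7

Derivation:
byte[0]=0x94 cont=1 payload=0x14: acc |= 20<<0 -> completed=0 acc=20 shift=7
byte[1]=0x4D cont=0 payload=0x4D: varint #1 complete (value=9876); reset -> completed=1 acc=0 shift=0
byte[2]=0xCA cont=1 payload=0x4A: acc |= 74<<0 -> completed=1 acc=74 shift=7
byte[3]=0x55 cont=0 payload=0x55: varint #2 complete (value=10954); reset -> completed=2 acc=0 shift=0
byte[4]=0x82 cont=1 payload=0x02: acc |= 2<<0 -> completed=2 acc=2 shift=7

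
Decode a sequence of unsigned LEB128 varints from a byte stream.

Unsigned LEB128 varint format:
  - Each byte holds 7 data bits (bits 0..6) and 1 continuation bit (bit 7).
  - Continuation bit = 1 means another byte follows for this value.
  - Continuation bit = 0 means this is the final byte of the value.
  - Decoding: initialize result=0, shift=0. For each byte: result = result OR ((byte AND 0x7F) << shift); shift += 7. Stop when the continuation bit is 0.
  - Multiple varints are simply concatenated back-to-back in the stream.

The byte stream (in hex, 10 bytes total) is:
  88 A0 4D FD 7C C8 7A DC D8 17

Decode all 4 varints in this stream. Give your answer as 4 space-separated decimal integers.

  byte[0]=0x88 cont=1 payload=0x08=8: acc |= 8<<0 -> acc=8 shift=7
  byte[1]=0xA0 cont=1 payload=0x20=32: acc |= 32<<7 -> acc=4104 shift=14
  byte[2]=0x4D cont=0 payload=0x4D=77: acc |= 77<<14 -> acc=1265672 shift=21 [end]
Varint 1: bytes[0:3] = 88 A0 4D -> value 1265672 (3 byte(s))
  byte[3]=0xFD cont=1 payload=0x7D=125: acc |= 125<<0 -> acc=125 shift=7
  byte[4]=0x7C cont=0 payload=0x7C=124: acc |= 124<<7 -> acc=15997 shift=14 [end]
Varint 2: bytes[3:5] = FD 7C -> value 15997 (2 byte(s))
  byte[5]=0xC8 cont=1 payload=0x48=72: acc |= 72<<0 -> acc=72 shift=7
  byte[6]=0x7A cont=0 payload=0x7A=122: acc |= 122<<7 -> acc=15688 shift=14 [end]
Varint 3: bytes[5:7] = C8 7A -> value 15688 (2 byte(s))
  byte[7]=0xDC cont=1 payload=0x5C=92: acc |= 92<<0 -> acc=92 shift=7
  byte[8]=0xD8 cont=1 payload=0x58=88: acc |= 88<<7 -> acc=11356 shift=14
  byte[9]=0x17 cont=0 payload=0x17=23: acc |= 23<<14 -> acc=388188 shift=21 [end]
Varint 4: bytes[7:10] = DC D8 17 -> value 388188 (3 byte(s))

Answer: 1265672 15997 15688 388188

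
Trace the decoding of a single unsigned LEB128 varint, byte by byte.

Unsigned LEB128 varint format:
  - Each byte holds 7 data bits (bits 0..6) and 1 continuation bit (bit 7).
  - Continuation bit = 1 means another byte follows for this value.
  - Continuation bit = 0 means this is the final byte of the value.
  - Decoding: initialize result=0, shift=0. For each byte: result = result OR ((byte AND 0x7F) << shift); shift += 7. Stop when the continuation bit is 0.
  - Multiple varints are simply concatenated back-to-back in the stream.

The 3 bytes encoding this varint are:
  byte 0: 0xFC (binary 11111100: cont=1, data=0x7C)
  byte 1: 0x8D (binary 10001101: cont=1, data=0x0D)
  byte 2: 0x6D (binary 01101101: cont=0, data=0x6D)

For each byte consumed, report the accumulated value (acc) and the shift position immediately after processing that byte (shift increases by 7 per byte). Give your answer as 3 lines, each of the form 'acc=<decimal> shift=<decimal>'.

Answer: acc=124 shift=7
acc=1788 shift=14
acc=1787644 shift=21

Derivation:
byte 0=0xFC: payload=0x7C=124, contrib = 124<<0 = 124; acc -> 124, shift -> 7
byte 1=0x8D: payload=0x0D=13, contrib = 13<<7 = 1664; acc -> 1788, shift -> 14
byte 2=0x6D: payload=0x6D=109, contrib = 109<<14 = 1785856; acc -> 1787644, shift -> 21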